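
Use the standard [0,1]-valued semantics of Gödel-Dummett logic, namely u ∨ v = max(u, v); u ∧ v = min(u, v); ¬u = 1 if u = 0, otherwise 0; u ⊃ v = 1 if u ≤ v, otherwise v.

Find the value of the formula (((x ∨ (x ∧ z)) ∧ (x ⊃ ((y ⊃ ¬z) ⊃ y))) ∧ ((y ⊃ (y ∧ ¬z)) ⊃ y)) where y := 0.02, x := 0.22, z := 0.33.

(x ∧ z) = min(0.22, 0.33) = 0.22
(x ∨ (x ∧ z)) = max(0.22, 0.22) = 0.22
¬z: Gödel ¬ of 0.33 = 0 (operand ≠ 0)
(y ⊃ ¬z): 0.02 > 0, so result = 0
((y ⊃ ¬z) ⊃ y): 0 ≤ 0.02, so result = 1
(x ⊃ ((y ⊃ ¬z) ⊃ y)): 0.22 ≤ 1, so result = 1
((x ∨ (x ∧ z)) ∧ (x ⊃ ((y ⊃ ¬z) ⊃ y))) = min(0.22, 1) = 0.22
¬z: Gödel ¬ of 0.33 = 0 (operand ≠ 0)
(y ∧ ¬z) = min(0.02, 0) = 0
(y ⊃ (y ∧ ¬z)): 0.02 > 0, so result = 0
((y ⊃ (y ∧ ¬z)) ⊃ y): 0 ≤ 0.02, so result = 1
(((x ∨ (x ∧ z)) ∧ (x ⊃ ((y ⊃ ¬z) ⊃ y))) ∧ ((y ⊃ (y ∧ ¬z)) ⊃ y)) = min(0.22, 1) = 0.22

0.22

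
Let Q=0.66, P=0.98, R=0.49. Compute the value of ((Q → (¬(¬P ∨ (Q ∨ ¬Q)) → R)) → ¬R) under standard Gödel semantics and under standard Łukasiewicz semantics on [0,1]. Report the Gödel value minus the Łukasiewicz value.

-0.51

Gödel evaluation:
  ¬P: Gödel ¬ of 0.98 = 0 (operand ≠ 0)
  ¬Q: Gödel ¬ of 0.66 = 0 (operand ≠ 0)
  (Q ∨ ¬Q) = max(0.66, 0) = 0.66
  (¬P ∨ (Q ∨ ¬Q)) = max(0, 0.66) = 0.66
  ¬(¬P ∨ (Q ∨ ¬Q)): Gödel ¬ of 0.66 = 0 (operand ≠ 0)
  (¬(¬P ∨ (Q ∨ ¬Q)) → R): 0 ≤ 0.49, so result = 1
  (Q → (¬(¬P ∨ (Q ∨ ¬Q)) → R)): 0.66 ≤ 1, so result = 1
  ¬R: Gödel ¬ of 0.49 = 0 (operand ≠ 0)
  ((Q → (¬(¬P ∨ (Q ∨ ¬Q)) → R)) → ¬R): 1 > 0, so result = 0
  Gödel value = 0
Łukasiewicz evaluation:
  ¬P: Łukasiewicz ¬ gives 1 − 0.98 = 0.02
  ¬Q: Łukasiewicz ¬ gives 1 − 0.66 = 0.34
  (Q ∨ ¬Q) = max(0.66, 0.34) = 0.66
  (¬P ∨ (Q ∨ ¬Q)) = max(0.02, 0.66) = 0.66
  ¬(¬P ∨ (Q ∨ ¬Q)): Łukasiewicz ¬ gives 1 − 0.66 = 0.34
  (¬(¬P ∨ (Q ∨ ¬Q)) → R): min(1, 1 − 0.34 + 0.49) = 1
  (Q → (¬(¬P ∨ (Q ∨ ¬Q)) → R)): min(1, 1 − 0.66 + 1) = 1
  ¬R: Łukasiewicz ¬ gives 1 − 0.49 = 0.51
  ((Q → (¬(¬P ∨ (Q ∨ ¬Q)) → R)) → ¬R): min(1, 1 − 1 + 0.51) = 0.51
  Łukasiewicz value = 0.51
Difference: 0 − 0.51 = -0.51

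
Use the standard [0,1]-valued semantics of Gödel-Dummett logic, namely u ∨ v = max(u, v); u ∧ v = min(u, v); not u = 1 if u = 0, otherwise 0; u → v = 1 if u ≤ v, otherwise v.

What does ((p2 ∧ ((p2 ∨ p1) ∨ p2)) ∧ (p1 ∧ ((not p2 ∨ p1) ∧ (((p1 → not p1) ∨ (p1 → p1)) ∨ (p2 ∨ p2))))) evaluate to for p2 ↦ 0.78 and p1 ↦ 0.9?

0.78

(p2 ∨ p1) = max(0.78, 0.9) = 0.9
((p2 ∨ p1) ∨ p2) = max(0.9, 0.78) = 0.9
(p2 ∧ ((p2 ∨ p1) ∨ p2)) = min(0.78, 0.9) = 0.78
not p2: Gödel ¬ of 0.78 = 0 (operand ≠ 0)
(not p2 ∨ p1) = max(0, 0.9) = 0.9
not p1: Gödel ¬ of 0.9 = 0 (operand ≠ 0)
(p1 → not p1): 0.9 > 0, so result = 0
(p1 → p1): 0.9 ≤ 0.9, so result = 1
((p1 → not p1) ∨ (p1 → p1)) = max(0, 1) = 1
(p2 ∨ p2) = max(0.78, 0.78) = 0.78
(((p1 → not p1) ∨ (p1 → p1)) ∨ (p2 ∨ p2)) = max(1, 0.78) = 1
((not p2 ∨ p1) ∧ (((p1 → not p1) ∨ (p1 → p1)) ∨ (p2 ∨ p2))) = min(0.9, 1) = 0.9
(p1 ∧ ((not p2 ∨ p1) ∧ (((p1 → not p1) ∨ (p1 → p1)) ∨ (p2 ∨ p2)))) = min(0.9, 0.9) = 0.9
((p2 ∧ ((p2 ∨ p1) ∨ p2)) ∧ (p1 ∧ ((not p2 ∨ p1) ∧ (((p1 → not p1) ∨ (p1 → p1)) ∨ (p2 ∨ p2))))) = min(0.78, 0.9) = 0.78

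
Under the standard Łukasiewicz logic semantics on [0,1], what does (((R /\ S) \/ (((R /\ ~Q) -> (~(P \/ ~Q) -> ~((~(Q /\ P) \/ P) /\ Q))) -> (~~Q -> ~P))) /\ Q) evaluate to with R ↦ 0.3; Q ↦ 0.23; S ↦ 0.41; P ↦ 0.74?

0.23

(R /\ S) = min(0.3, 0.41) = 0.3
~Q: Łukasiewicz ¬ gives 1 − 0.23 = 0.77
(R /\ ~Q) = min(0.3, 0.77) = 0.3
~Q: Łukasiewicz ¬ gives 1 − 0.23 = 0.77
(P \/ ~Q) = max(0.74, 0.77) = 0.77
~(P \/ ~Q): Łukasiewicz ¬ gives 1 − 0.77 = 0.23
(Q /\ P) = min(0.23, 0.74) = 0.23
~(Q /\ P): Łukasiewicz ¬ gives 1 − 0.23 = 0.77
(~(Q /\ P) \/ P) = max(0.77, 0.74) = 0.77
((~(Q /\ P) \/ P) /\ Q) = min(0.77, 0.23) = 0.23
~((~(Q /\ P) \/ P) /\ Q): Łukasiewicz ¬ gives 1 − 0.23 = 0.77
(~(P \/ ~Q) -> ~((~(Q /\ P) \/ P) /\ Q)): min(1, 1 − 0.23 + 0.77) = 1
((R /\ ~Q) -> (~(P \/ ~Q) -> ~((~(Q /\ P) \/ P) /\ Q))): min(1, 1 − 0.3 + 1) = 1
~Q: Łukasiewicz ¬ gives 1 − 0.23 = 0.77
~~Q: Łukasiewicz ¬ gives 1 − 0.77 = 0.23
~P: Łukasiewicz ¬ gives 1 − 0.74 = 0.26
(~~Q -> ~P): min(1, 1 − 0.23 + 0.26) = 1
(((R /\ ~Q) -> (~(P \/ ~Q) -> ~((~(Q /\ P) \/ P) /\ Q))) -> (~~Q -> ~P)): min(1, 1 − 1 + 1) = 1
((R /\ S) \/ (((R /\ ~Q) -> (~(P \/ ~Q) -> ~((~(Q /\ P) \/ P) /\ Q))) -> (~~Q -> ~P))) = max(0.3, 1) = 1
(((R /\ S) \/ (((R /\ ~Q) -> (~(P \/ ~Q) -> ~((~(Q /\ P) \/ P) /\ Q))) -> (~~Q -> ~P))) /\ Q) = min(1, 0.23) = 0.23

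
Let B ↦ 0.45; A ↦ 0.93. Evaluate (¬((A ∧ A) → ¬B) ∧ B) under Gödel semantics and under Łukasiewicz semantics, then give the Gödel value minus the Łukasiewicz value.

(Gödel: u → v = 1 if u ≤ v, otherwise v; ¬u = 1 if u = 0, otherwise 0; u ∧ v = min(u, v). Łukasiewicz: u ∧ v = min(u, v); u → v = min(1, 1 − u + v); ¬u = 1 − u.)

0.07

Gödel evaluation:
  (A ∧ A) = min(0.93, 0.93) = 0.93
  ¬B: Gödel ¬ of 0.45 = 0 (operand ≠ 0)
  ((A ∧ A) → ¬B): 0.93 > 0, so result = 0
  ¬((A ∧ A) → ¬B): Gödel ¬ of 0 = 1 (operand is 0)
  (¬((A ∧ A) → ¬B) ∧ B) = min(1, 0.45) = 0.45
  Gödel value = 0.45
Łukasiewicz evaluation:
  (A ∧ A) = min(0.93, 0.93) = 0.93
  ¬B: Łukasiewicz ¬ gives 1 − 0.45 = 0.55
  ((A ∧ A) → ¬B): min(1, 1 − 0.93 + 0.55) = 0.62
  ¬((A ∧ A) → ¬B): Łukasiewicz ¬ gives 1 − 0.62 = 0.38
  (¬((A ∧ A) → ¬B) ∧ B) = min(0.38, 0.45) = 0.38
  Łukasiewicz value = 0.38
Difference: 0.45 − 0.38 = 0.07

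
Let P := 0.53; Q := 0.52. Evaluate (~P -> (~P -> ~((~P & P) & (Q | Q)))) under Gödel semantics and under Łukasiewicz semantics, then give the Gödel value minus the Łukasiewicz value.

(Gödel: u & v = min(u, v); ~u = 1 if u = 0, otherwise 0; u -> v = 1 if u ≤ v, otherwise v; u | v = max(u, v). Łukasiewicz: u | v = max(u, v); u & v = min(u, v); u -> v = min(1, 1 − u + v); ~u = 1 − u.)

Gödel evaluation:
  ~P: Gödel ¬ of 0.53 = 0 (operand ≠ 0)
  ~P: Gödel ¬ of 0.53 = 0 (operand ≠ 0)
  ~P: Gödel ¬ of 0.53 = 0 (operand ≠ 0)
  (~P & P) = min(0, 0.53) = 0
  (Q | Q) = max(0.52, 0.52) = 0.52
  ((~P & P) & (Q | Q)) = min(0, 0.52) = 0
  ~((~P & P) & (Q | Q)): Gödel ¬ of 0 = 1 (operand is 0)
  (~P -> ~((~P & P) & (Q | Q))): 0 ≤ 1, so result = 1
  (~P -> (~P -> ~((~P & P) & (Q | Q)))): 0 ≤ 1, so result = 1
  Gödel value = 1
Łukasiewicz evaluation:
  ~P: Łukasiewicz ¬ gives 1 − 0.53 = 0.47
  ~P: Łukasiewicz ¬ gives 1 − 0.53 = 0.47
  ~P: Łukasiewicz ¬ gives 1 − 0.53 = 0.47
  (~P & P) = min(0.47, 0.53) = 0.47
  (Q | Q) = max(0.52, 0.52) = 0.52
  ((~P & P) & (Q | Q)) = min(0.47, 0.52) = 0.47
  ~((~P & P) & (Q | Q)): Łukasiewicz ¬ gives 1 − 0.47 = 0.53
  (~P -> ~((~P & P) & (Q | Q))): min(1, 1 − 0.47 + 0.53) = 1
  (~P -> (~P -> ~((~P & P) & (Q | Q)))): min(1, 1 − 0.47 + 1) = 1
  Łukasiewicz value = 1
Difference: 1 − 1 = 0.00

0.00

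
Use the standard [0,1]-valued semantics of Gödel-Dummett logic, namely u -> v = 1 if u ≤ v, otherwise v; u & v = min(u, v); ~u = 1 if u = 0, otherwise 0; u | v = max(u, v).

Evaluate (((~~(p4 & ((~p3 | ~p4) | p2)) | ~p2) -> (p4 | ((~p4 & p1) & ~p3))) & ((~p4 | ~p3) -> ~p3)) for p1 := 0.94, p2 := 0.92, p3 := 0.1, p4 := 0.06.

0.06

~p3: Gödel ¬ of 0.1 = 0 (operand ≠ 0)
~p4: Gödel ¬ of 0.06 = 0 (operand ≠ 0)
(~p3 | ~p4) = max(0, 0) = 0
((~p3 | ~p4) | p2) = max(0, 0.92) = 0.92
(p4 & ((~p3 | ~p4) | p2)) = min(0.06, 0.92) = 0.06
~(p4 & ((~p3 | ~p4) | p2)): Gödel ¬ of 0.06 = 0 (operand ≠ 0)
~~(p4 & ((~p3 | ~p4) | p2)): Gödel ¬ of 0 = 1 (operand is 0)
~p2: Gödel ¬ of 0.92 = 0 (operand ≠ 0)
(~~(p4 & ((~p3 | ~p4) | p2)) | ~p2) = max(1, 0) = 1
~p4: Gödel ¬ of 0.06 = 0 (operand ≠ 0)
(~p4 & p1) = min(0, 0.94) = 0
~p3: Gödel ¬ of 0.1 = 0 (operand ≠ 0)
((~p4 & p1) & ~p3) = min(0, 0) = 0
(p4 | ((~p4 & p1) & ~p3)) = max(0.06, 0) = 0.06
((~~(p4 & ((~p3 | ~p4) | p2)) | ~p2) -> (p4 | ((~p4 & p1) & ~p3))): 1 > 0.06, so result = 0.06
~p4: Gödel ¬ of 0.06 = 0 (operand ≠ 0)
~p3: Gödel ¬ of 0.1 = 0 (operand ≠ 0)
(~p4 | ~p3) = max(0, 0) = 0
~p3: Gödel ¬ of 0.1 = 0 (operand ≠ 0)
((~p4 | ~p3) -> ~p3): 0 ≤ 0, so result = 1
(((~~(p4 & ((~p3 | ~p4) | p2)) | ~p2) -> (p4 | ((~p4 & p1) & ~p3))) & ((~p4 | ~p3) -> ~p3)) = min(0.06, 1) = 0.06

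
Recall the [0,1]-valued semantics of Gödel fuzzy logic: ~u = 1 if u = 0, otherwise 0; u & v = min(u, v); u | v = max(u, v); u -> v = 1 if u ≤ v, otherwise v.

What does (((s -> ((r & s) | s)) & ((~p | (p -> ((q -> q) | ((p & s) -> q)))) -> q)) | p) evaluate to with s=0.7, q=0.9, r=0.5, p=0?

(r & s) = min(0.5, 0.7) = 0.5
((r & s) | s) = max(0.5, 0.7) = 0.7
(s -> ((r & s) | s)): 0.7 ≤ 0.7, so result = 1
~p: Gödel ¬ of 0 = 1 (operand is 0)
(q -> q): 0.9 ≤ 0.9, so result = 1
(p & s) = min(0, 0.7) = 0
((p & s) -> q): 0 ≤ 0.9, so result = 1
((q -> q) | ((p & s) -> q)) = max(1, 1) = 1
(p -> ((q -> q) | ((p & s) -> q))): 0 ≤ 1, so result = 1
(~p | (p -> ((q -> q) | ((p & s) -> q)))) = max(1, 1) = 1
((~p | (p -> ((q -> q) | ((p & s) -> q)))) -> q): 1 > 0.9, so result = 0.9
((s -> ((r & s) | s)) & ((~p | (p -> ((q -> q) | ((p & s) -> q)))) -> q)) = min(1, 0.9) = 0.9
(((s -> ((r & s) | s)) & ((~p | (p -> ((q -> q) | ((p & s) -> q)))) -> q)) | p) = max(0.9, 0) = 0.9

0.90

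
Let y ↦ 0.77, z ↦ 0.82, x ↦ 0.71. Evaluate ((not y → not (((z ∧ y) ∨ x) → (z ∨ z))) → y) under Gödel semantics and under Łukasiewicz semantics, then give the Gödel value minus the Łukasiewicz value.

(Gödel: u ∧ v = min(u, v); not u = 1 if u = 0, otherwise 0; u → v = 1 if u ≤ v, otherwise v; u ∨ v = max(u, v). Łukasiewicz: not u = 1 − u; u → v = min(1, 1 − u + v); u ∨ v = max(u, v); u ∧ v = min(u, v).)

Gödel evaluation:
  not y: Gödel ¬ of 0.77 = 0 (operand ≠ 0)
  (z ∧ y) = min(0.82, 0.77) = 0.77
  ((z ∧ y) ∨ x) = max(0.77, 0.71) = 0.77
  (z ∨ z) = max(0.82, 0.82) = 0.82
  (((z ∧ y) ∨ x) → (z ∨ z)): 0.77 ≤ 0.82, so result = 1
  not (((z ∧ y) ∨ x) → (z ∨ z)): Gödel ¬ of 1 = 0 (operand ≠ 0)
  (not y → not (((z ∧ y) ∨ x) → (z ∨ z))): 0 ≤ 0, so result = 1
  ((not y → not (((z ∧ y) ∨ x) → (z ∨ z))) → y): 1 > 0.77, so result = 0.77
  Gödel value = 0.77
Łukasiewicz evaluation:
  not y: Łukasiewicz ¬ gives 1 − 0.77 = 0.23
  (z ∧ y) = min(0.82, 0.77) = 0.77
  ((z ∧ y) ∨ x) = max(0.77, 0.71) = 0.77
  (z ∨ z) = max(0.82, 0.82) = 0.82
  (((z ∧ y) ∨ x) → (z ∨ z)): min(1, 1 − 0.77 + 0.82) = 1
  not (((z ∧ y) ∨ x) → (z ∨ z)): Łukasiewicz ¬ gives 1 − 1 = 0
  (not y → not (((z ∧ y) ∨ x) → (z ∨ z))): min(1, 1 − 0.23 + 0) = 0.77
  ((not y → not (((z ∧ y) ∨ x) → (z ∨ z))) → y): min(1, 1 − 0.77 + 0.77) = 1
  Łukasiewicz value = 1
Difference: 0.77 − 1 = -0.23

-0.23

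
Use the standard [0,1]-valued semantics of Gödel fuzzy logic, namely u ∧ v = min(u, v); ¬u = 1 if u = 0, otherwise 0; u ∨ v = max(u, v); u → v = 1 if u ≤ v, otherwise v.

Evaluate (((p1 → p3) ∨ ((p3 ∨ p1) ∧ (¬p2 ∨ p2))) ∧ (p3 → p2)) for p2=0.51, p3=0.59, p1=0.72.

0.51

(p1 → p3): 0.72 > 0.59, so result = 0.59
(p3 ∨ p1) = max(0.59, 0.72) = 0.72
¬p2: Gödel ¬ of 0.51 = 0 (operand ≠ 0)
(¬p2 ∨ p2) = max(0, 0.51) = 0.51
((p3 ∨ p1) ∧ (¬p2 ∨ p2)) = min(0.72, 0.51) = 0.51
((p1 → p3) ∨ ((p3 ∨ p1) ∧ (¬p2 ∨ p2))) = max(0.59, 0.51) = 0.59
(p3 → p2): 0.59 > 0.51, so result = 0.51
(((p1 → p3) ∨ ((p3 ∨ p1) ∧ (¬p2 ∨ p2))) ∧ (p3 → p2)) = min(0.59, 0.51) = 0.51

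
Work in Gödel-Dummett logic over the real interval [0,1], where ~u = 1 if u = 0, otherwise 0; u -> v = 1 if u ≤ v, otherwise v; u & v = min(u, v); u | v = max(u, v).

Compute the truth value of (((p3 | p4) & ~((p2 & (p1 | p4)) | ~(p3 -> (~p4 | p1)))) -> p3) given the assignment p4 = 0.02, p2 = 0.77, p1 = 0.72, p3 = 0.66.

1.00

(p3 | p4) = max(0.66, 0.02) = 0.66
(p1 | p4) = max(0.72, 0.02) = 0.72
(p2 & (p1 | p4)) = min(0.77, 0.72) = 0.72
~p4: Gödel ¬ of 0.02 = 0 (operand ≠ 0)
(~p4 | p1) = max(0, 0.72) = 0.72
(p3 -> (~p4 | p1)): 0.66 ≤ 0.72, so result = 1
~(p3 -> (~p4 | p1)): Gödel ¬ of 1 = 0 (operand ≠ 0)
((p2 & (p1 | p4)) | ~(p3 -> (~p4 | p1))) = max(0.72, 0) = 0.72
~((p2 & (p1 | p4)) | ~(p3 -> (~p4 | p1))): Gödel ¬ of 0.72 = 0 (operand ≠ 0)
((p3 | p4) & ~((p2 & (p1 | p4)) | ~(p3 -> (~p4 | p1)))) = min(0.66, 0) = 0
(((p3 | p4) & ~((p2 & (p1 | p4)) | ~(p3 -> (~p4 | p1)))) -> p3): 0 ≤ 0.66, so result = 1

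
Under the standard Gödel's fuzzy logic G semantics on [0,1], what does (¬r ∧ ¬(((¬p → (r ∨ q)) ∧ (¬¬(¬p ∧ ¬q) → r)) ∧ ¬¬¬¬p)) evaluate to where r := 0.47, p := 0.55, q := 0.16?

0.00

¬r: Gödel ¬ of 0.47 = 0 (operand ≠ 0)
¬p: Gödel ¬ of 0.55 = 0 (operand ≠ 0)
(r ∨ q) = max(0.47, 0.16) = 0.47
(¬p → (r ∨ q)): 0 ≤ 0.47, so result = 1
¬p: Gödel ¬ of 0.55 = 0 (operand ≠ 0)
¬q: Gödel ¬ of 0.16 = 0 (operand ≠ 0)
(¬p ∧ ¬q) = min(0, 0) = 0
¬(¬p ∧ ¬q): Gödel ¬ of 0 = 1 (operand is 0)
¬¬(¬p ∧ ¬q): Gödel ¬ of 1 = 0 (operand ≠ 0)
(¬¬(¬p ∧ ¬q) → r): 0 ≤ 0.47, so result = 1
((¬p → (r ∨ q)) ∧ (¬¬(¬p ∧ ¬q) → r)) = min(1, 1) = 1
¬p: Gödel ¬ of 0.55 = 0 (operand ≠ 0)
¬¬p: Gödel ¬ of 0 = 1 (operand is 0)
¬¬¬p: Gödel ¬ of 1 = 0 (operand ≠ 0)
¬¬¬¬p: Gödel ¬ of 0 = 1 (operand is 0)
(((¬p → (r ∨ q)) ∧ (¬¬(¬p ∧ ¬q) → r)) ∧ ¬¬¬¬p) = min(1, 1) = 1
¬(((¬p → (r ∨ q)) ∧ (¬¬(¬p ∧ ¬q) → r)) ∧ ¬¬¬¬p): Gödel ¬ of 1 = 0 (operand ≠ 0)
(¬r ∧ ¬(((¬p → (r ∨ q)) ∧ (¬¬(¬p ∧ ¬q) → r)) ∧ ¬¬¬¬p)) = min(0, 0) = 0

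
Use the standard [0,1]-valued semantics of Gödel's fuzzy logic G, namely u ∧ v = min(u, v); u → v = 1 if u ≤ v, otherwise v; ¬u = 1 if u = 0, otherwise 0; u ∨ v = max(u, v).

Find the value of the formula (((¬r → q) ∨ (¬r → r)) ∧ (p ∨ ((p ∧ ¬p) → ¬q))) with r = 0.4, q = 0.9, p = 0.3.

1.00

¬r: Gödel ¬ of 0.4 = 0 (operand ≠ 0)
(¬r → q): 0 ≤ 0.9, so result = 1
¬r: Gödel ¬ of 0.4 = 0 (operand ≠ 0)
(¬r → r): 0 ≤ 0.4, so result = 1
((¬r → q) ∨ (¬r → r)) = max(1, 1) = 1
¬p: Gödel ¬ of 0.3 = 0 (operand ≠ 0)
(p ∧ ¬p) = min(0.3, 0) = 0
¬q: Gödel ¬ of 0.9 = 0 (operand ≠ 0)
((p ∧ ¬p) → ¬q): 0 ≤ 0, so result = 1
(p ∨ ((p ∧ ¬p) → ¬q)) = max(0.3, 1) = 1
(((¬r → q) ∨ (¬r → r)) ∧ (p ∨ ((p ∧ ¬p) → ¬q))) = min(1, 1) = 1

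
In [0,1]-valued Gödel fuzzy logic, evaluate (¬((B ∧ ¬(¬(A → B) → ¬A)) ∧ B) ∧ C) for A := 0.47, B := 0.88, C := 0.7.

0.70

(A → B): 0.47 ≤ 0.88, so result = 1
¬(A → B): Gödel ¬ of 1 = 0 (operand ≠ 0)
¬A: Gödel ¬ of 0.47 = 0 (operand ≠ 0)
(¬(A → B) → ¬A): 0 ≤ 0, so result = 1
¬(¬(A → B) → ¬A): Gödel ¬ of 1 = 0 (operand ≠ 0)
(B ∧ ¬(¬(A → B) → ¬A)) = min(0.88, 0) = 0
((B ∧ ¬(¬(A → B) → ¬A)) ∧ B) = min(0, 0.88) = 0
¬((B ∧ ¬(¬(A → B) → ¬A)) ∧ B): Gödel ¬ of 0 = 1 (operand is 0)
(¬((B ∧ ¬(¬(A → B) → ¬A)) ∧ B) ∧ C) = min(1, 0.7) = 0.7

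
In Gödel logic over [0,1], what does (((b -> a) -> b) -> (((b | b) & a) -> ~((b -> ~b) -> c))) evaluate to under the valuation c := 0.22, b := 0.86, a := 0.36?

(b -> a): 0.86 > 0.36, so result = 0.36
((b -> a) -> b): 0.36 ≤ 0.86, so result = 1
(b | b) = max(0.86, 0.86) = 0.86
((b | b) & a) = min(0.86, 0.36) = 0.36
~b: Gödel ¬ of 0.86 = 0 (operand ≠ 0)
(b -> ~b): 0.86 > 0, so result = 0
((b -> ~b) -> c): 0 ≤ 0.22, so result = 1
~((b -> ~b) -> c): Gödel ¬ of 1 = 0 (operand ≠ 0)
(((b | b) & a) -> ~((b -> ~b) -> c)): 0.36 > 0, so result = 0
(((b -> a) -> b) -> (((b | b) & a) -> ~((b -> ~b) -> c))): 1 > 0, so result = 0

0.00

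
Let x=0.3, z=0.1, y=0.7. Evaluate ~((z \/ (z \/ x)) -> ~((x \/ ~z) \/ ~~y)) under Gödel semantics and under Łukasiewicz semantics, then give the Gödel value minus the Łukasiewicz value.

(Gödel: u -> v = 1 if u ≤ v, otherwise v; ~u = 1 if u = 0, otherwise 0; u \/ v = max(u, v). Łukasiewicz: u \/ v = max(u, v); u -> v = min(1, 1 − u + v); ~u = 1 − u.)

0.80

Gödel evaluation:
  (z \/ x) = max(0.1, 0.3) = 0.3
  (z \/ (z \/ x)) = max(0.1, 0.3) = 0.3
  ~z: Gödel ¬ of 0.1 = 0 (operand ≠ 0)
  (x \/ ~z) = max(0.3, 0) = 0.3
  ~y: Gödel ¬ of 0.7 = 0 (operand ≠ 0)
  ~~y: Gödel ¬ of 0 = 1 (operand is 0)
  ((x \/ ~z) \/ ~~y) = max(0.3, 1) = 1
  ~((x \/ ~z) \/ ~~y): Gödel ¬ of 1 = 0 (operand ≠ 0)
  ((z \/ (z \/ x)) -> ~((x \/ ~z) \/ ~~y)): 0.3 > 0, so result = 0
  ~((z \/ (z \/ x)) -> ~((x \/ ~z) \/ ~~y)): Gödel ¬ of 0 = 1 (operand is 0)
  Gödel value = 1
Łukasiewicz evaluation:
  (z \/ x) = max(0.1, 0.3) = 0.3
  (z \/ (z \/ x)) = max(0.1, 0.3) = 0.3
  ~z: Łukasiewicz ¬ gives 1 − 0.1 = 0.9
  (x \/ ~z) = max(0.3, 0.9) = 0.9
  ~y: Łukasiewicz ¬ gives 1 − 0.7 = 0.3
  ~~y: Łukasiewicz ¬ gives 1 − 0.3 = 0.7
  ((x \/ ~z) \/ ~~y) = max(0.9, 0.7) = 0.9
  ~((x \/ ~z) \/ ~~y): Łukasiewicz ¬ gives 1 − 0.9 = 0.1
  ((z \/ (z \/ x)) -> ~((x \/ ~z) \/ ~~y)): min(1, 1 − 0.3 + 0.1) = 0.8
  ~((z \/ (z \/ x)) -> ~((x \/ ~z) \/ ~~y)): Łukasiewicz ¬ gives 1 − 0.8 = 0.2
  Łukasiewicz value = 0.2
Difference: 1 − 0.2 = 0.80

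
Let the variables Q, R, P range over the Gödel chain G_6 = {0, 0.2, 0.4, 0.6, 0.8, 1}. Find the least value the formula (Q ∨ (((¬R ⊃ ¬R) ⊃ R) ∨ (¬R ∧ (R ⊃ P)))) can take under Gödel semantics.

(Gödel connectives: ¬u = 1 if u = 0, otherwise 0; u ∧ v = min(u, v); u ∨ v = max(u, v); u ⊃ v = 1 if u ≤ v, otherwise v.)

0.20

The minimum is attained at Q = 0, R = 0.2, P = 0:
  ¬R: Gödel ¬ of 0.2 = 0 (operand ≠ 0)
  ¬R: Gödel ¬ of 0.2 = 0 (operand ≠ 0)
  (¬R ⊃ ¬R): 0 ≤ 0, so result = 1
  ((¬R ⊃ ¬R) ⊃ R): 1 > 0.2, so result = 0.2
  ¬R: Gödel ¬ of 0.2 = 0 (operand ≠ 0)
  (R ⊃ P): 0.2 > 0, so result = 0
  (¬R ∧ (R ⊃ P)) = min(0, 0) = 0
  (((¬R ⊃ ¬R) ⊃ R) ∨ (¬R ∧ (R ⊃ P))) = max(0.2, 0) = 0.2
  (Q ∨ (((¬R ⊃ ¬R) ⊃ R) ∨ (¬R ∧ (R ⊃ P)))) = max(0, 0.2) = 0.2
Checking all 216 assignments confirms none give a value below 0.20.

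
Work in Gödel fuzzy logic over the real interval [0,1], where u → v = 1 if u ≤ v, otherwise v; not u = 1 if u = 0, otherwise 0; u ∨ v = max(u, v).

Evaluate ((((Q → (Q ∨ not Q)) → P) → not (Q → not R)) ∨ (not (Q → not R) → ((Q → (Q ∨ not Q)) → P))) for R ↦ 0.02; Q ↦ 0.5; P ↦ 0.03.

1.00

not Q: Gödel ¬ of 0.5 = 0 (operand ≠ 0)
(Q ∨ not Q) = max(0.5, 0) = 0.5
(Q → (Q ∨ not Q)): 0.5 ≤ 0.5, so result = 1
((Q → (Q ∨ not Q)) → P): 1 > 0.03, so result = 0.03
not R: Gödel ¬ of 0.02 = 0 (operand ≠ 0)
(Q → not R): 0.5 > 0, so result = 0
not (Q → not R): Gödel ¬ of 0 = 1 (operand is 0)
(((Q → (Q ∨ not Q)) → P) → not (Q → not R)): 0.03 ≤ 1, so result = 1
not R: Gödel ¬ of 0.02 = 0 (operand ≠ 0)
(Q → not R): 0.5 > 0, so result = 0
not (Q → not R): Gödel ¬ of 0 = 1 (operand is 0)
not Q: Gödel ¬ of 0.5 = 0 (operand ≠ 0)
(Q ∨ not Q) = max(0.5, 0) = 0.5
(Q → (Q ∨ not Q)): 0.5 ≤ 0.5, so result = 1
((Q → (Q ∨ not Q)) → P): 1 > 0.03, so result = 0.03
(not (Q → not R) → ((Q → (Q ∨ not Q)) → P)): 1 > 0.03, so result = 0.03
((((Q → (Q ∨ not Q)) → P) → not (Q → not R)) ∨ (not (Q → not R) → ((Q → (Q ∨ not Q)) → P))) = max(1, 0.03) = 1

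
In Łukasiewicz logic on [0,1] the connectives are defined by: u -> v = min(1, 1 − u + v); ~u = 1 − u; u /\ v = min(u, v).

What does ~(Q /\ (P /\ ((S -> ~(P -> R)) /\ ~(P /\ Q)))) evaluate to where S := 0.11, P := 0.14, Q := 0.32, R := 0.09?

0.86

(P -> R): min(1, 1 − 0.14 + 0.09) = 0.95
~(P -> R): Łukasiewicz ¬ gives 1 − 0.95 = 0.05
(S -> ~(P -> R)): min(1, 1 − 0.11 + 0.05) = 0.94
(P /\ Q) = min(0.14, 0.32) = 0.14
~(P /\ Q): Łukasiewicz ¬ gives 1 − 0.14 = 0.86
((S -> ~(P -> R)) /\ ~(P /\ Q)) = min(0.94, 0.86) = 0.86
(P /\ ((S -> ~(P -> R)) /\ ~(P /\ Q))) = min(0.14, 0.86) = 0.14
(Q /\ (P /\ ((S -> ~(P -> R)) /\ ~(P /\ Q)))) = min(0.32, 0.14) = 0.14
~(Q /\ (P /\ ((S -> ~(P -> R)) /\ ~(P /\ Q)))): Łukasiewicz ¬ gives 1 − 0.14 = 0.86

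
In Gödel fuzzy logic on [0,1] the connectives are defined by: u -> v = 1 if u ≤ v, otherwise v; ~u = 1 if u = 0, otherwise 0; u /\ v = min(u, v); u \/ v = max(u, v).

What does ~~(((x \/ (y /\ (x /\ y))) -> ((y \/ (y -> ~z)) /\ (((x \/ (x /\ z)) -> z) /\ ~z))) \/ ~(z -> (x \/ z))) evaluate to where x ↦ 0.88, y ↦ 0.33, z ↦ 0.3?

0.00

(x /\ y) = min(0.88, 0.33) = 0.33
(y /\ (x /\ y)) = min(0.33, 0.33) = 0.33
(x \/ (y /\ (x /\ y))) = max(0.88, 0.33) = 0.88
~z: Gödel ¬ of 0.3 = 0 (operand ≠ 0)
(y -> ~z): 0.33 > 0, so result = 0
(y \/ (y -> ~z)) = max(0.33, 0) = 0.33
(x /\ z) = min(0.88, 0.3) = 0.3
(x \/ (x /\ z)) = max(0.88, 0.3) = 0.88
((x \/ (x /\ z)) -> z): 0.88 > 0.3, so result = 0.3
~z: Gödel ¬ of 0.3 = 0 (operand ≠ 0)
(((x \/ (x /\ z)) -> z) /\ ~z) = min(0.3, 0) = 0
((y \/ (y -> ~z)) /\ (((x \/ (x /\ z)) -> z) /\ ~z)) = min(0.33, 0) = 0
((x \/ (y /\ (x /\ y))) -> ((y \/ (y -> ~z)) /\ (((x \/ (x /\ z)) -> z) /\ ~z))): 0.88 > 0, so result = 0
(x \/ z) = max(0.88, 0.3) = 0.88
(z -> (x \/ z)): 0.3 ≤ 0.88, so result = 1
~(z -> (x \/ z)): Gödel ¬ of 1 = 0 (operand ≠ 0)
(((x \/ (y /\ (x /\ y))) -> ((y \/ (y -> ~z)) /\ (((x \/ (x /\ z)) -> z) /\ ~z))) \/ ~(z -> (x \/ z))) = max(0, 0) = 0
~(((x \/ (y /\ (x /\ y))) -> ((y \/ (y -> ~z)) /\ (((x \/ (x /\ z)) -> z) /\ ~z))) \/ ~(z -> (x \/ z))): Gödel ¬ of 0 = 1 (operand is 0)
~~(((x \/ (y /\ (x /\ y))) -> ((y \/ (y -> ~z)) /\ (((x \/ (x /\ z)) -> z) /\ ~z))) \/ ~(z -> (x \/ z))): Gödel ¬ of 1 = 0 (operand ≠ 0)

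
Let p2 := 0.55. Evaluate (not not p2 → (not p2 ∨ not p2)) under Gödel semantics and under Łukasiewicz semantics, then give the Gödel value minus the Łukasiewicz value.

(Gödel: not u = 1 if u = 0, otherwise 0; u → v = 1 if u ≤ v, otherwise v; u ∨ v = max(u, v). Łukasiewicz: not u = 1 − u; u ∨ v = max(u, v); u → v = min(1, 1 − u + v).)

Gödel evaluation:
  not p2: Gödel ¬ of 0.55 = 0 (operand ≠ 0)
  not not p2: Gödel ¬ of 0 = 1 (operand is 0)
  not p2: Gödel ¬ of 0.55 = 0 (operand ≠ 0)
  not p2: Gödel ¬ of 0.55 = 0 (operand ≠ 0)
  (not p2 ∨ not p2) = max(0, 0) = 0
  (not not p2 → (not p2 ∨ not p2)): 1 > 0, so result = 0
  Gödel value = 0
Łukasiewicz evaluation:
  not p2: Łukasiewicz ¬ gives 1 − 0.55 = 0.45
  not not p2: Łukasiewicz ¬ gives 1 − 0.45 = 0.55
  not p2: Łukasiewicz ¬ gives 1 − 0.55 = 0.45
  not p2: Łukasiewicz ¬ gives 1 − 0.55 = 0.45
  (not p2 ∨ not p2) = max(0.45, 0.45) = 0.45
  (not not p2 → (not p2 ∨ not p2)): min(1, 1 − 0.55 + 0.45) = 0.9
  Łukasiewicz value = 0.9
Difference: 0 − 0.9 = -0.90

-0.90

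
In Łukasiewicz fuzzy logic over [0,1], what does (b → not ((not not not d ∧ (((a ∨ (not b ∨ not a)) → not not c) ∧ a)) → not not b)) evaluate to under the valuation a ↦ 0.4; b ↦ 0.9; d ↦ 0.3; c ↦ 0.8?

0.10

not d: Łukasiewicz ¬ gives 1 − 0.3 = 0.7
not not d: Łukasiewicz ¬ gives 1 − 0.7 = 0.3
not not not d: Łukasiewicz ¬ gives 1 − 0.3 = 0.7
not b: Łukasiewicz ¬ gives 1 − 0.9 = 0.1
not a: Łukasiewicz ¬ gives 1 − 0.4 = 0.6
(not b ∨ not a) = max(0.1, 0.6) = 0.6
(a ∨ (not b ∨ not a)) = max(0.4, 0.6) = 0.6
not c: Łukasiewicz ¬ gives 1 − 0.8 = 0.2
not not c: Łukasiewicz ¬ gives 1 − 0.2 = 0.8
((a ∨ (not b ∨ not a)) → not not c): min(1, 1 − 0.6 + 0.8) = 1
(((a ∨ (not b ∨ not a)) → not not c) ∧ a) = min(1, 0.4) = 0.4
(not not not d ∧ (((a ∨ (not b ∨ not a)) → not not c) ∧ a)) = min(0.7, 0.4) = 0.4
not b: Łukasiewicz ¬ gives 1 − 0.9 = 0.1
not not b: Łukasiewicz ¬ gives 1 − 0.1 = 0.9
((not not not d ∧ (((a ∨ (not b ∨ not a)) → not not c) ∧ a)) → not not b): min(1, 1 − 0.4 + 0.9) = 1
not ((not not not d ∧ (((a ∨ (not b ∨ not a)) → not not c) ∧ a)) → not not b): Łukasiewicz ¬ gives 1 − 1 = 0
(b → not ((not not not d ∧ (((a ∨ (not b ∨ not a)) → not not c) ∧ a)) → not not b)): min(1, 1 − 0.9 + 0) = 0.1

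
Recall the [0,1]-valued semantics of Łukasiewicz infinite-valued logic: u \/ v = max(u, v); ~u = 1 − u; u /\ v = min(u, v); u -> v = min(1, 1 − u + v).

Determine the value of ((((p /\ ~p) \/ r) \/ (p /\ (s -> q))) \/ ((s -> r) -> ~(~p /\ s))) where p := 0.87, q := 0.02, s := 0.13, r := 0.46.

0.87

~p: Łukasiewicz ¬ gives 1 − 0.87 = 0.13
(p /\ ~p) = min(0.87, 0.13) = 0.13
((p /\ ~p) \/ r) = max(0.13, 0.46) = 0.46
(s -> q): min(1, 1 − 0.13 + 0.02) = 0.89
(p /\ (s -> q)) = min(0.87, 0.89) = 0.87
(((p /\ ~p) \/ r) \/ (p /\ (s -> q))) = max(0.46, 0.87) = 0.87
(s -> r): min(1, 1 − 0.13 + 0.46) = 1
~p: Łukasiewicz ¬ gives 1 − 0.87 = 0.13
(~p /\ s) = min(0.13, 0.13) = 0.13
~(~p /\ s): Łukasiewicz ¬ gives 1 − 0.13 = 0.87
((s -> r) -> ~(~p /\ s)): min(1, 1 − 1 + 0.87) = 0.87
((((p /\ ~p) \/ r) \/ (p /\ (s -> q))) \/ ((s -> r) -> ~(~p /\ s))) = max(0.87, 0.87) = 0.87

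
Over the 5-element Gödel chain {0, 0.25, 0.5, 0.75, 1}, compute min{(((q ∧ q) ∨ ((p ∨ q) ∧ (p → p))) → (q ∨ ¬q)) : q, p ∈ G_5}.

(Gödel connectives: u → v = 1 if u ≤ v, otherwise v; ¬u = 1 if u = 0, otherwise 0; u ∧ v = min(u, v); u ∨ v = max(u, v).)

The minimum is attained at q = 0.25, p = 0.5:
  (q ∧ q) = min(0.25, 0.25) = 0.25
  (p ∨ q) = max(0.5, 0.25) = 0.5
  (p → p): 0.5 ≤ 0.5, so result = 1
  ((p ∨ q) ∧ (p → p)) = min(0.5, 1) = 0.5
  ((q ∧ q) ∨ ((p ∨ q) ∧ (p → p))) = max(0.25, 0.5) = 0.5
  ¬q: Gödel ¬ of 0.25 = 0 (operand ≠ 0)
  (q ∨ ¬q) = max(0.25, 0) = 0.25
  (((q ∧ q) ∨ ((p ∨ q) ∧ (p → p))) → (q ∨ ¬q)): 0.5 > 0.25, so result = 0.25
Checking all 25 assignments confirms none give a value below 0.25.

0.25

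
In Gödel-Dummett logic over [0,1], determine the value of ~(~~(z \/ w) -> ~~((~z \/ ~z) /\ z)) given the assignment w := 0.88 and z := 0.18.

1.00

(z \/ w) = max(0.18, 0.88) = 0.88
~(z \/ w): Gödel ¬ of 0.88 = 0 (operand ≠ 0)
~~(z \/ w): Gödel ¬ of 0 = 1 (operand is 0)
~z: Gödel ¬ of 0.18 = 0 (operand ≠ 0)
~z: Gödel ¬ of 0.18 = 0 (operand ≠ 0)
(~z \/ ~z) = max(0, 0) = 0
((~z \/ ~z) /\ z) = min(0, 0.18) = 0
~((~z \/ ~z) /\ z): Gödel ¬ of 0 = 1 (operand is 0)
~~((~z \/ ~z) /\ z): Gödel ¬ of 1 = 0 (operand ≠ 0)
(~~(z \/ w) -> ~~((~z \/ ~z) /\ z)): 1 > 0, so result = 0
~(~~(z \/ w) -> ~~((~z \/ ~z) /\ z)): Gödel ¬ of 0 = 1 (operand is 0)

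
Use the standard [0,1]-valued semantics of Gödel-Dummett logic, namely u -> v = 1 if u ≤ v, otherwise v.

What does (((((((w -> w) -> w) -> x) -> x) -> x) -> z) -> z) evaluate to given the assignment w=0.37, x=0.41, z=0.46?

(w -> w): 0.37 ≤ 0.37, so result = 1
((w -> w) -> w): 1 > 0.37, so result = 0.37
(((w -> w) -> w) -> x): 0.37 ≤ 0.41, so result = 1
((((w -> w) -> w) -> x) -> x): 1 > 0.41, so result = 0.41
(((((w -> w) -> w) -> x) -> x) -> x): 0.41 ≤ 0.41, so result = 1
((((((w -> w) -> w) -> x) -> x) -> x) -> z): 1 > 0.46, so result = 0.46
(((((((w -> w) -> w) -> x) -> x) -> x) -> z) -> z): 0.46 ≤ 0.46, so result = 1

1.00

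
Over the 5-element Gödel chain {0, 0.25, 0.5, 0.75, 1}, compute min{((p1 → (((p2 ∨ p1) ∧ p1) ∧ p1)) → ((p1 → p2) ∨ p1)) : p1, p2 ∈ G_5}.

0.25

The minimum is attained at p1 = 0.25, p2 = 0:
  (p2 ∨ p1) = max(0, 0.25) = 0.25
  ((p2 ∨ p1) ∧ p1) = min(0.25, 0.25) = 0.25
  (((p2 ∨ p1) ∧ p1) ∧ p1) = min(0.25, 0.25) = 0.25
  (p1 → (((p2 ∨ p1) ∧ p1) ∧ p1)): 0.25 ≤ 0.25, so result = 1
  (p1 → p2): 0.25 > 0, so result = 0
  ((p1 → p2) ∨ p1) = max(0, 0.25) = 0.25
  ((p1 → (((p2 ∨ p1) ∧ p1) ∧ p1)) → ((p1 → p2) ∨ p1)): 1 > 0.25, so result = 0.25
Checking all 25 assignments confirms none give a value below 0.25.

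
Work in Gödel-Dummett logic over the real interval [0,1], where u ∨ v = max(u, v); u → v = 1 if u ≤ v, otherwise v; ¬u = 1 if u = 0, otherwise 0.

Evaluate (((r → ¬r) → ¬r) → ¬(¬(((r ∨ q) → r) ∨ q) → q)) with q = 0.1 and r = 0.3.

¬r: Gödel ¬ of 0.3 = 0 (operand ≠ 0)
(r → ¬r): 0.3 > 0, so result = 0
¬r: Gödel ¬ of 0.3 = 0 (operand ≠ 0)
((r → ¬r) → ¬r): 0 ≤ 0, so result = 1
(r ∨ q) = max(0.3, 0.1) = 0.3
((r ∨ q) → r): 0.3 ≤ 0.3, so result = 1
(((r ∨ q) → r) ∨ q) = max(1, 0.1) = 1
¬(((r ∨ q) → r) ∨ q): Gödel ¬ of 1 = 0 (operand ≠ 0)
(¬(((r ∨ q) → r) ∨ q) → q): 0 ≤ 0.1, so result = 1
¬(¬(((r ∨ q) → r) ∨ q) → q): Gödel ¬ of 1 = 0 (operand ≠ 0)
(((r → ¬r) → ¬r) → ¬(¬(((r ∨ q) → r) ∨ q) → q)): 1 > 0, so result = 0

0.00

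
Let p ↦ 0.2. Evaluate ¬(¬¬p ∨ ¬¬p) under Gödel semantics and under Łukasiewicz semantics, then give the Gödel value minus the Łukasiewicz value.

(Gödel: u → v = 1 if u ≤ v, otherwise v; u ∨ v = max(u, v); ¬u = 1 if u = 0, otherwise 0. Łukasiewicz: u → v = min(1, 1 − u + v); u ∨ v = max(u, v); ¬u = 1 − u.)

-0.80

Gödel evaluation:
  ¬p: Gödel ¬ of 0.2 = 0 (operand ≠ 0)
  ¬¬p: Gödel ¬ of 0 = 1 (operand is 0)
  ¬p: Gödel ¬ of 0.2 = 0 (operand ≠ 0)
  ¬¬p: Gödel ¬ of 0 = 1 (operand is 0)
  (¬¬p ∨ ¬¬p) = max(1, 1) = 1
  ¬(¬¬p ∨ ¬¬p): Gödel ¬ of 1 = 0 (operand ≠ 0)
  Gödel value = 0
Łukasiewicz evaluation:
  ¬p: Łukasiewicz ¬ gives 1 − 0.2 = 0.8
  ¬¬p: Łukasiewicz ¬ gives 1 − 0.8 = 0.2
  ¬p: Łukasiewicz ¬ gives 1 − 0.2 = 0.8
  ¬¬p: Łukasiewicz ¬ gives 1 − 0.8 = 0.2
  (¬¬p ∨ ¬¬p) = max(0.2, 0.2) = 0.2
  ¬(¬¬p ∨ ¬¬p): Łukasiewicz ¬ gives 1 − 0.2 = 0.8
  Łukasiewicz value = 0.8
Difference: 0 − 0.8 = -0.80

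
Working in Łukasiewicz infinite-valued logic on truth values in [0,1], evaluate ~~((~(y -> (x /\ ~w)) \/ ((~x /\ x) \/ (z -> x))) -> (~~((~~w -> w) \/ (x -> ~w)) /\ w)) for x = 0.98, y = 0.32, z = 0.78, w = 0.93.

0.93

~w: Łukasiewicz ¬ gives 1 − 0.93 = 0.07
(x /\ ~w) = min(0.98, 0.07) = 0.07
(y -> (x /\ ~w)): min(1, 1 − 0.32 + 0.07) = 0.75
~(y -> (x /\ ~w)): Łukasiewicz ¬ gives 1 − 0.75 = 0.25
~x: Łukasiewicz ¬ gives 1 − 0.98 = 0.02
(~x /\ x) = min(0.02, 0.98) = 0.02
(z -> x): min(1, 1 − 0.78 + 0.98) = 1
((~x /\ x) \/ (z -> x)) = max(0.02, 1) = 1
(~(y -> (x /\ ~w)) \/ ((~x /\ x) \/ (z -> x))) = max(0.25, 1) = 1
~w: Łukasiewicz ¬ gives 1 − 0.93 = 0.07
~~w: Łukasiewicz ¬ gives 1 − 0.07 = 0.93
(~~w -> w): min(1, 1 − 0.93 + 0.93) = 1
~w: Łukasiewicz ¬ gives 1 − 0.93 = 0.07
(x -> ~w): min(1, 1 − 0.98 + 0.07) = 0.09
((~~w -> w) \/ (x -> ~w)) = max(1, 0.09) = 1
~((~~w -> w) \/ (x -> ~w)): Łukasiewicz ¬ gives 1 − 1 = 0
~~((~~w -> w) \/ (x -> ~w)): Łukasiewicz ¬ gives 1 − 0 = 1
(~~((~~w -> w) \/ (x -> ~w)) /\ w) = min(1, 0.93) = 0.93
((~(y -> (x /\ ~w)) \/ ((~x /\ x) \/ (z -> x))) -> (~~((~~w -> w) \/ (x -> ~w)) /\ w)): min(1, 1 − 1 + 0.93) = 0.93
~((~(y -> (x /\ ~w)) \/ ((~x /\ x) \/ (z -> x))) -> (~~((~~w -> w) \/ (x -> ~w)) /\ w)): Łukasiewicz ¬ gives 1 − 0.93 = 0.07
~~((~(y -> (x /\ ~w)) \/ ((~x /\ x) \/ (z -> x))) -> (~~((~~w -> w) \/ (x -> ~w)) /\ w)): Łukasiewicz ¬ gives 1 − 0.07 = 0.93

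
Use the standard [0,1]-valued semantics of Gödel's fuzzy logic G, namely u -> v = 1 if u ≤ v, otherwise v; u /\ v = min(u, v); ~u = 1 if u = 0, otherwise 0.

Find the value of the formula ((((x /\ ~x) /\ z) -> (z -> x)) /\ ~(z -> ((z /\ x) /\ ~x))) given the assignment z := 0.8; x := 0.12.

1.00

~x: Gödel ¬ of 0.12 = 0 (operand ≠ 0)
(x /\ ~x) = min(0.12, 0) = 0
((x /\ ~x) /\ z) = min(0, 0.8) = 0
(z -> x): 0.8 > 0.12, so result = 0.12
(((x /\ ~x) /\ z) -> (z -> x)): 0 ≤ 0.12, so result = 1
(z /\ x) = min(0.8, 0.12) = 0.12
~x: Gödel ¬ of 0.12 = 0 (operand ≠ 0)
((z /\ x) /\ ~x) = min(0.12, 0) = 0
(z -> ((z /\ x) /\ ~x)): 0.8 > 0, so result = 0
~(z -> ((z /\ x) /\ ~x)): Gödel ¬ of 0 = 1 (operand is 0)
((((x /\ ~x) /\ z) -> (z -> x)) /\ ~(z -> ((z /\ x) /\ ~x))) = min(1, 1) = 1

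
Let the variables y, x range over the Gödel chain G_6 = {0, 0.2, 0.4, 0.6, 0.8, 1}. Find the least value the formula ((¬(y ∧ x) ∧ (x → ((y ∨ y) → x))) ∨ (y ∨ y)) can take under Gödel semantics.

The minimum is attained at y = 0.2, x = 0.2:
  (y ∧ x) = min(0.2, 0.2) = 0.2
  ¬(y ∧ x): Gödel ¬ of 0.2 = 0 (operand ≠ 0)
  (y ∨ y) = max(0.2, 0.2) = 0.2
  ((y ∨ y) → x): 0.2 ≤ 0.2, so result = 1
  (x → ((y ∨ y) → x)): 0.2 ≤ 1, so result = 1
  (¬(y ∧ x) ∧ (x → ((y ∨ y) → x))) = min(0, 1) = 0
  (y ∨ y) = max(0.2, 0.2) = 0.2
  ((¬(y ∧ x) ∧ (x → ((y ∨ y) → x))) ∨ (y ∨ y)) = max(0, 0.2) = 0.2
Checking all 36 assignments confirms none give a value below 0.20.

0.20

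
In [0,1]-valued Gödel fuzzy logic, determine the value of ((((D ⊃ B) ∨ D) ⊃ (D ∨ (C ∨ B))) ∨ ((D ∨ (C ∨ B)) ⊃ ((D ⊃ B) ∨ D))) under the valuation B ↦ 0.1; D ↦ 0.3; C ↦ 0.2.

(D ⊃ B): 0.3 > 0.1, so result = 0.1
((D ⊃ B) ∨ D) = max(0.1, 0.3) = 0.3
(C ∨ B) = max(0.2, 0.1) = 0.2
(D ∨ (C ∨ B)) = max(0.3, 0.2) = 0.3
(((D ⊃ B) ∨ D) ⊃ (D ∨ (C ∨ B))): 0.3 ≤ 0.3, so result = 1
(C ∨ B) = max(0.2, 0.1) = 0.2
(D ∨ (C ∨ B)) = max(0.3, 0.2) = 0.3
(D ⊃ B): 0.3 > 0.1, so result = 0.1
((D ⊃ B) ∨ D) = max(0.1, 0.3) = 0.3
((D ∨ (C ∨ B)) ⊃ ((D ⊃ B) ∨ D)): 0.3 ≤ 0.3, so result = 1
((((D ⊃ B) ∨ D) ⊃ (D ∨ (C ∨ B))) ∨ ((D ∨ (C ∨ B)) ⊃ ((D ⊃ B) ∨ D))) = max(1, 1) = 1

1.00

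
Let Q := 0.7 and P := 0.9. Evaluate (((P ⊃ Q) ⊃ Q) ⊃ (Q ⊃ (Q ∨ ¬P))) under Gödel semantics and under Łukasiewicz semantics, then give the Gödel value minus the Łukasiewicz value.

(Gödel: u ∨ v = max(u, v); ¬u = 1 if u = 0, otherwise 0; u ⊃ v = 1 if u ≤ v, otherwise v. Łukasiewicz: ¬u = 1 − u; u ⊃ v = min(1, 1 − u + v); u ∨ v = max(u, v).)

Gödel evaluation:
  (P ⊃ Q): 0.9 > 0.7, so result = 0.7
  ((P ⊃ Q) ⊃ Q): 0.7 ≤ 0.7, so result = 1
  ¬P: Gödel ¬ of 0.9 = 0 (operand ≠ 0)
  (Q ∨ ¬P) = max(0.7, 0) = 0.7
  (Q ⊃ (Q ∨ ¬P)): 0.7 ≤ 0.7, so result = 1
  (((P ⊃ Q) ⊃ Q) ⊃ (Q ⊃ (Q ∨ ¬P))): 1 ≤ 1, so result = 1
  Gödel value = 1
Łukasiewicz evaluation:
  (P ⊃ Q): min(1, 1 − 0.9 + 0.7) = 0.8
  ((P ⊃ Q) ⊃ Q): min(1, 1 − 0.8 + 0.7) = 0.9
  ¬P: Łukasiewicz ¬ gives 1 − 0.9 = 0.1
  (Q ∨ ¬P) = max(0.7, 0.1) = 0.7
  (Q ⊃ (Q ∨ ¬P)): min(1, 1 − 0.7 + 0.7) = 1
  (((P ⊃ Q) ⊃ Q) ⊃ (Q ⊃ (Q ∨ ¬P))): min(1, 1 − 0.9 + 1) = 1
  Łukasiewicz value = 1
Difference: 1 − 1 = 0.00

0.00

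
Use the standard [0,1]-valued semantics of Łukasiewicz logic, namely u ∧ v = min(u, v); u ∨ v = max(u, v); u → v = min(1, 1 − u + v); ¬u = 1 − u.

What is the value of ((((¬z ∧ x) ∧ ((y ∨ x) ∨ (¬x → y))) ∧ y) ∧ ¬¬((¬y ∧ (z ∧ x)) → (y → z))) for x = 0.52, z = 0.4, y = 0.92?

¬z: Łukasiewicz ¬ gives 1 − 0.4 = 0.6
(¬z ∧ x) = min(0.6, 0.52) = 0.52
(y ∨ x) = max(0.92, 0.52) = 0.92
¬x: Łukasiewicz ¬ gives 1 − 0.52 = 0.48
(¬x → y): min(1, 1 − 0.48 + 0.92) = 1
((y ∨ x) ∨ (¬x → y)) = max(0.92, 1) = 1
((¬z ∧ x) ∧ ((y ∨ x) ∨ (¬x → y))) = min(0.52, 1) = 0.52
(((¬z ∧ x) ∧ ((y ∨ x) ∨ (¬x → y))) ∧ y) = min(0.52, 0.92) = 0.52
¬y: Łukasiewicz ¬ gives 1 − 0.92 = 0.08
(z ∧ x) = min(0.4, 0.52) = 0.4
(¬y ∧ (z ∧ x)) = min(0.08, 0.4) = 0.08
(y → z): min(1, 1 − 0.92 + 0.4) = 0.48
((¬y ∧ (z ∧ x)) → (y → z)): min(1, 1 − 0.08 + 0.48) = 1
¬((¬y ∧ (z ∧ x)) → (y → z)): Łukasiewicz ¬ gives 1 − 1 = 0
¬¬((¬y ∧ (z ∧ x)) → (y → z)): Łukasiewicz ¬ gives 1 − 0 = 1
((((¬z ∧ x) ∧ ((y ∨ x) ∨ (¬x → y))) ∧ y) ∧ ¬¬((¬y ∧ (z ∧ x)) → (y → z))) = min(0.52, 1) = 0.52

0.52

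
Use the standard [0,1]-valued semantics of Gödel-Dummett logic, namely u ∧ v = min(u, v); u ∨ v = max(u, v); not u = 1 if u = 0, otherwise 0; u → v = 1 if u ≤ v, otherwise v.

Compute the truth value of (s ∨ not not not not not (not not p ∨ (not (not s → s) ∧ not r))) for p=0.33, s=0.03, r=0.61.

0.03

not p: Gödel ¬ of 0.33 = 0 (operand ≠ 0)
not not p: Gödel ¬ of 0 = 1 (operand is 0)
not s: Gödel ¬ of 0.03 = 0 (operand ≠ 0)
(not s → s): 0 ≤ 0.03, so result = 1
not (not s → s): Gödel ¬ of 1 = 0 (operand ≠ 0)
not r: Gödel ¬ of 0.61 = 0 (operand ≠ 0)
(not (not s → s) ∧ not r) = min(0, 0) = 0
(not not p ∨ (not (not s → s) ∧ not r)) = max(1, 0) = 1
not (not not p ∨ (not (not s → s) ∧ not r)): Gödel ¬ of 1 = 0 (operand ≠ 0)
not not (not not p ∨ (not (not s → s) ∧ not r)): Gödel ¬ of 0 = 1 (operand is 0)
not not not (not not p ∨ (not (not s → s) ∧ not r)): Gödel ¬ of 1 = 0 (operand ≠ 0)
not not not not (not not p ∨ (not (not s → s) ∧ not r)): Gödel ¬ of 0 = 1 (operand is 0)
not not not not not (not not p ∨ (not (not s → s) ∧ not r)): Gödel ¬ of 1 = 0 (operand ≠ 0)
(s ∨ not not not not not (not not p ∨ (not (not s → s) ∧ not r))) = max(0.03, 0) = 0.03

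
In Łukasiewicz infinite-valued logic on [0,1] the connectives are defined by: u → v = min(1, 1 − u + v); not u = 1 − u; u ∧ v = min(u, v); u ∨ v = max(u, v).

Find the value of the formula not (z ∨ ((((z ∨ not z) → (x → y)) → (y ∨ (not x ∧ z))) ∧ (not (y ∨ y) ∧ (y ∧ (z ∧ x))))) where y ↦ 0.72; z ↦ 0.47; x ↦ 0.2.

0.53

not z: Łukasiewicz ¬ gives 1 − 0.47 = 0.53
(z ∨ not z) = max(0.47, 0.53) = 0.53
(x → y): min(1, 1 − 0.2 + 0.72) = 1
((z ∨ not z) → (x → y)): min(1, 1 − 0.53 + 1) = 1
not x: Łukasiewicz ¬ gives 1 − 0.2 = 0.8
(not x ∧ z) = min(0.8, 0.47) = 0.47
(y ∨ (not x ∧ z)) = max(0.72, 0.47) = 0.72
(((z ∨ not z) → (x → y)) → (y ∨ (not x ∧ z))): min(1, 1 − 1 + 0.72) = 0.72
(y ∨ y) = max(0.72, 0.72) = 0.72
not (y ∨ y): Łukasiewicz ¬ gives 1 − 0.72 = 0.28
(z ∧ x) = min(0.47, 0.2) = 0.2
(y ∧ (z ∧ x)) = min(0.72, 0.2) = 0.2
(not (y ∨ y) ∧ (y ∧ (z ∧ x))) = min(0.28, 0.2) = 0.2
((((z ∨ not z) → (x → y)) → (y ∨ (not x ∧ z))) ∧ (not (y ∨ y) ∧ (y ∧ (z ∧ x)))) = min(0.72, 0.2) = 0.2
(z ∨ ((((z ∨ not z) → (x → y)) → (y ∨ (not x ∧ z))) ∧ (not (y ∨ y) ∧ (y ∧ (z ∧ x))))) = max(0.47, 0.2) = 0.47
not (z ∨ ((((z ∨ not z) → (x → y)) → (y ∨ (not x ∧ z))) ∧ (not (y ∨ y) ∧ (y ∧ (z ∧ x))))): Łukasiewicz ¬ gives 1 − 0.47 = 0.53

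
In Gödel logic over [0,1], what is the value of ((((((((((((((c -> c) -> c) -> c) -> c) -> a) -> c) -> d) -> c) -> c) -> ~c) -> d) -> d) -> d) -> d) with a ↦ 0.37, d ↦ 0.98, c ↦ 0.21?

(c -> c): 0.21 ≤ 0.21, so result = 1
((c -> c) -> c): 1 > 0.21, so result = 0.21
(((c -> c) -> c) -> c): 0.21 ≤ 0.21, so result = 1
((((c -> c) -> c) -> c) -> c): 1 > 0.21, so result = 0.21
(((((c -> c) -> c) -> c) -> c) -> a): 0.21 ≤ 0.37, so result = 1
((((((c -> c) -> c) -> c) -> c) -> a) -> c): 1 > 0.21, so result = 0.21
(((((((c -> c) -> c) -> c) -> c) -> a) -> c) -> d): 0.21 ≤ 0.98, so result = 1
((((((((c -> c) -> c) -> c) -> c) -> a) -> c) -> d) -> c): 1 > 0.21, so result = 0.21
(((((((((c -> c) -> c) -> c) -> c) -> a) -> c) -> d) -> c) -> c): 0.21 ≤ 0.21, so result = 1
~c: Gödel ¬ of 0.21 = 0 (operand ≠ 0)
((((((((((c -> c) -> c) -> c) -> c) -> a) -> c) -> d) -> c) -> c) -> ~c): 1 > 0, so result = 0
(((((((((((c -> c) -> c) -> c) -> c) -> a) -> c) -> d) -> c) -> c) -> ~c) -> d): 0 ≤ 0.98, so result = 1
((((((((((((c -> c) -> c) -> c) -> c) -> a) -> c) -> d) -> c) -> c) -> ~c) -> d) -> d): 1 > 0.98, so result = 0.98
(((((((((((((c -> c) -> c) -> c) -> c) -> a) -> c) -> d) -> c) -> c) -> ~c) -> d) -> d) -> d): 0.98 ≤ 0.98, so result = 1
((((((((((((((c -> c) -> c) -> c) -> c) -> a) -> c) -> d) -> c) -> c) -> ~c) -> d) -> d) -> d) -> d): 1 > 0.98, so result = 0.98

0.98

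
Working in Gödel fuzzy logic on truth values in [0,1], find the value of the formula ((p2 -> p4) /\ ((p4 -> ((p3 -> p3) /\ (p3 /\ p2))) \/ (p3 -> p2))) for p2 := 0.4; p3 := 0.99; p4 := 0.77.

0.40

(p2 -> p4): 0.4 ≤ 0.77, so result = 1
(p3 -> p3): 0.99 ≤ 0.99, so result = 1
(p3 /\ p2) = min(0.99, 0.4) = 0.4
((p3 -> p3) /\ (p3 /\ p2)) = min(1, 0.4) = 0.4
(p4 -> ((p3 -> p3) /\ (p3 /\ p2))): 0.77 > 0.4, so result = 0.4
(p3 -> p2): 0.99 > 0.4, so result = 0.4
((p4 -> ((p3 -> p3) /\ (p3 /\ p2))) \/ (p3 -> p2)) = max(0.4, 0.4) = 0.4
((p2 -> p4) /\ ((p4 -> ((p3 -> p3) /\ (p3 /\ p2))) \/ (p3 -> p2))) = min(1, 0.4) = 0.4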